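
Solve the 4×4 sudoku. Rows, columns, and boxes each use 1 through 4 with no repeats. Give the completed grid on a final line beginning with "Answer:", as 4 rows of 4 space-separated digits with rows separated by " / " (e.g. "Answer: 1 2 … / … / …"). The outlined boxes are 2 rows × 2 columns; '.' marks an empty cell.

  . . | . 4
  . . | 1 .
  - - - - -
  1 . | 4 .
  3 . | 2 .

Step 1. [r2c4∈{2,3}] col 4 places 2 nowhere but r2c4 ⇒ r2c4=2.
Step 2. [r2c2∈{3,4}] across row 2, 3 lands solely at r2c2, so r2c2=3.
Step 3. [r1c1∈{2}] r1c1 is down to just 2 ⇒ r1c1=2.
Step 4. [r4c4∈{1}] nothing but 1 survives at r4c4 ⇒ r4c4=1.
Step 5. [r1c2∈{1}] r1c2's peers cover all but 1, so r1c2=1.
Step 6. [r1c3∈{3}] r1c3 is down to just 3 ⇒ r1c3=3.
Step 7. [r4c2∈{4}] only 4 remains possible at r4c2. So r4c2=4.
Step 8. [r3c2∈{2}] only 2 remains possible at r3c2 ⇒ r3c2=2.
Step 9. [r3c4∈{3}] nothing but 3 survives at r3c4 ⇒ r3c4=3.
Step 10. [r2c1∈{4}] r2c1 is down to just 4, so r2c1=4.

Answer: 2 1 3 4 / 4 3 1 2 / 1 2 4 3 / 3 4 2 1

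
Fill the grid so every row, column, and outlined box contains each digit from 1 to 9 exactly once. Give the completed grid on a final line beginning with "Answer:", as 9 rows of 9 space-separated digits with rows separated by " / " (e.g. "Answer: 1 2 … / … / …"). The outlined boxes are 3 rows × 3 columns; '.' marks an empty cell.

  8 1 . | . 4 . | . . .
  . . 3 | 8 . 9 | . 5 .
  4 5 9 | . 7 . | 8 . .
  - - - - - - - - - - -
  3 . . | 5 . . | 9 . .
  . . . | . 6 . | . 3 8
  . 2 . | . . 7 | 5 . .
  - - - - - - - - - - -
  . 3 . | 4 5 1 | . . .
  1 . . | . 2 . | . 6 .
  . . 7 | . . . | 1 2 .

Step 1. [r7c7∈{7}] r7c7 is down to just 7. So r7c7=7.
Step 2. [r3c8∈{1}] nothing but 1 survives at r3c8, so r3c8=1.
Step 3. [r6c8∈{4}] r6c8 has the single candidate 4. So r6c8=4.
Step 4. [r7c9∈{9}] r7c9 is down to just 9, so r7c9=9.
Step 5. [r5c7∈{2}] only 2 remains possible at r5c7, so r5c7=2.
Step 6. [r4c6∈{2,4,8}] 2 has one home in row 4: r4c6. So r4c6=2.
Step 7. [r4c8∈{7}] only 7 remains possible at r4c8. So r4c8=7.
Step 8. [r1c9∈{2,3,6,7}] row 1 places 7 nowhere but r1c9 ⇒ r1c9=7.
Step 9. [r1c6∈{3,5,6}] 5 has one home in row 1: r1c6. So r1c6=5.
Step 10. [r2c5∈{1}] r2c5 has the single candidate 1. So r2c5=1.
Step 11. [r4c5∈{8}] r4c5 is down to just 8. So r4c5=8.
Step 12. [r6c3∈{1,6,8}] across row 6, 8 lands solely at r6c3. So r6c3=8.
Step 13. [r5c6∈{4}] r5c6's peers cover all but 4, so r5c6=4.
Step 14. [r8c4∈{3,7,9}] in row 8, 7 fits only at r8c4, so r8c4=7.
Step 15. [r8c2∈{4,8,9}] row 8 places 9 nowhere but r8c2. So r8c2=9.
Step 16. [r9c2∈{4,6,8}] across col 2, 8 lands solely at r9c2 ⇒ r9c2=8.
Step 17. [r9c9∈{3,4,5}] r9c9 is the only open cell in row 9 admitting 4, so r9c9=4.
Step 18. [r8c7∈{3}] only 3 remains possible at r8c7 ⇒ r8c7=3.
Step 19. [r1c4∈{2,3,6}] across row 1, 3 lands solely at r1c4 ⇒ r1c4=3.
Step 20. [r1c7∈{6}] r1c7 has the single candidate 6, so r1c7=6.
Step 21. [r9c1∈{5,6}] 5 has one home in row 9: r9c1. So r9c1=5.
Step 22. [r3c6∈{6}] r3c6 has the single candidate 6. So r3c6=6.
Step 23. [r5c2∈{7}] only 7 remains possible at r5c2 ⇒ r5c2=7.
Step 24. [r5c1∈{9}] r5c1's peers cover all but 9 ⇒ r5c1=9.
Step 25. [r6c1∈{6}] r6c1 is down to just 6, so r6c1=6.
Step 26. [r6c9∈{1}] r6c9 is down to just 1 ⇒ r6c9=1.
Step 27. [r6c4∈{9}] nothing but 9 survives at r6c4, so r6c4=9.
Step 28. [r1c3∈{2}] nothing but 2 survives at r1c3 ⇒ r1c3=2.
Step 29. [r4c3∈{1,4}] 1 has one home in row 4: r4c3. So r4c3=1.
Step 30. [r2c9∈{2}] r2c9's peers cover all but 2, so r2c9=2.
Step 31. [r9c6∈{3}] r9c6 has the single candidate 3 ⇒ r9c6=3.
Step 32. [r4c9∈{6}] r4c9's peers cover all but 6, so r4c9=6.
Step 33. [r3c9∈{3}] nothing but 3 survives at r3c9. So r3c9=3.
Step 34. [r5c3∈{5}] nothing but 5 survives at r5c3. So r5c3=5.
Step 35. [r2c2∈{6}] nothing but 6 survives at r2c2, so r2c2=6.
Step 36. [r3c4∈{2}] r3c4 has the single candidate 2 ⇒ r3c4=2.
Step 37. [r1c8∈{9}] r1c8's peers cover all but 9, so r1c8=9.
Step 38. [r7c8∈{8}] r7c8's peers cover all but 8. So r7c8=8.
Step 39. [r4c2∈{4}] nothing but 4 survives at r4c2, so r4c2=4.
Step 40. [r8c9∈{5}] nothing but 5 survives at r8c9 ⇒ r8c9=5.
Step 41. [r7c1∈{2}] r7c1 is down to just 2 ⇒ r7c1=2.
Step 42. [r5c4∈{1}] r5c4 has the single candidate 1 ⇒ r5c4=1.
Step 43. [r7c3∈{6}] r7c3 is down to just 6 ⇒ r7c3=6.
Step 44. [r6c5∈{3}] nothing but 3 survives at r6c5, so r6c5=3.
Step 45. [r8c6∈{8}] r8c6's peers cover all but 8, so r8c6=8.
Step 46. [r2c1∈{7}] r2c1 is down to just 7 ⇒ r2c1=7.
Step 47. [r2c7∈{4}] r2c7 is down to just 4 ⇒ r2c7=4.
Step 48. [r9c4∈{6}] nothing but 6 survives at r9c4 ⇒ r9c4=6.
Step 49. [r8c3∈{4}] r8c3 has the single candidate 4, so r8c3=4.
Step 50. [r9c5∈{9}] nothing but 9 survives at r9c5. So r9c5=9.

Answer: 8 1 2 3 4 5 6 9 7 / 7 6 3 8 1 9 4 5 2 / 4 5 9 2 7 6 8 1 3 / 3 4 1 5 8 2 9 7 6 / 9 7 5 1 6 4 2 3 8 / 6 2 8 9 3 7 5 4 1 / 2 3 6 4 5 1 7 8 9 / 1 9 4 7 2 8 3 6 5 / 5 8 7 6 9 3 1 2 4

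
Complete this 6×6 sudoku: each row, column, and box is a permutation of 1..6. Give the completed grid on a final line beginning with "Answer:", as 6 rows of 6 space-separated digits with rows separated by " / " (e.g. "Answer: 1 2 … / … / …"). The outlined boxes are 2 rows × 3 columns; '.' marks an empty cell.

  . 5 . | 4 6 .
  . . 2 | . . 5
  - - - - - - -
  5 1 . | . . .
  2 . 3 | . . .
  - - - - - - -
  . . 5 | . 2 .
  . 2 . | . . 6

Step 1. [r1c3∈{1}] only 1 remains possible at r1c3. So r1c3=1.
Step 2. [r1c1∈{3}] nothing but 3 survives at r1c1, so r1c1=3.
Step 3. [r6c3∈{4}] only 4 remains possible at r6c3. So r6c3=4.
Step 4. [r4c2∈{4,6}] in box 3, 4 fits only at r4c2 ⇒ r4c2=4.
Step 5. [r5c2∈{3,6}] r5c2 is the only open cell in col 2 admitting 3, so r5c2=3.
Step 6. [r5c4∈{1}] r5c4 is down to just 1. So r5c4=1.
Step 7. [r3c6∈{2,3,4}] r3c6 is the only open cell in col 6 admitting 3 ⇒ r3c6=3.
Step 8. [r2c4∈{3}] nothing but 3 survives at r2c4 ⇒ r2c4=3.
Step 9. [r6c4∈{5}] only 5 remains possible at r6c4. So r6c4=5.
Step 10. [r2c5∈{1}] only 1 remains possible at r2c5. So r2c5=1.
Step 11. [r4c4∈{6}] r4c4 is down to just 6. So r4c4=6.
Step 12. [r2c1∈{4,6}] row 2 places 4 nowhere but r2c1 ⇒ r2c1=4.
Step 13. [r5c1∈{6}] r5c1 has the single candidate 6 ⇒ r5c1=6.
Step 14. [r4c5∈{5}] only 5 remains possible at r4c5, so r4c5=5.
Step 15. [r5c6∈{4}] r5c6 is down to just 4, so r5c6=4.
Step 16. [r3c4∈{2}] nothing but 2 survives at r3c4. So r3c4=2.
Step 17. [r3c5∈{4}] r3c5's peers cover all but 4 ⇒ r3c5=4.
Step 18. [r2c2∈{6}] nothing but 6 survives at r2c2. So r2c2=6.
Step 19. [r1c6∈{2}] nothing but 2 survives at r1c6. So r1c6=2.
Step 20. [r6c1∈{1}] r6c1 is down to just 1 ⇒ r6c1=1.
Step 21. [r3c3∈{6}] r3c3's peers cover all but 6. So r3c3=6.
Step 22. [r6c5∈{3}] nothing but 3 survives at r6c5 ⇒ r6c5=3.
Step 23. [r4c6∈{1}] r4c6 has the single candidate 1. So r4c6=1.

Answer: 3 5 1 4 6 2 / 4 6 2 3 1 5 / 5 1 6 2 4 3 / 2 4 3 6 5 1 / 6 3 5 1 2 4 / 1 2 4 5 3 6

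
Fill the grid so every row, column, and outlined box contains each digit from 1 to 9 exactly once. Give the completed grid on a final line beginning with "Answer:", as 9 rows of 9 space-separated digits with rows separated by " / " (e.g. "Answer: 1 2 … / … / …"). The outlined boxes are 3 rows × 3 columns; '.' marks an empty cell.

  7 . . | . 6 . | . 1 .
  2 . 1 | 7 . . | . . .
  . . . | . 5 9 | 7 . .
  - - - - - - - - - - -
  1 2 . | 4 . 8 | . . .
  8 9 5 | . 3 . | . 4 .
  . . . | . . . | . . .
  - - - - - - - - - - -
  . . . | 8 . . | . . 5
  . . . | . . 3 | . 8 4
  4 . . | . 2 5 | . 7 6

Step 1. [r1c3∈{3,4,8,9}] across box 1, 9 lands solely at r1c3. So r1c3=9.
Step 2. [r6c4∈{1,2,5,6,9}] across col 4, 5 lands solely at r6c4. So r6c4=5.
Step 3. [r2c6∈{4}] r2c6 is down to just 4 ⇒ r2c6=4.
Step 4. [r1c6∈{2}] r1c6's peers cover all but 2 ⇒ r1c6=2.
Step 5. [r1c4∈{3}] r1c4's peers cover all but 3. So r1c4=3.
Step 6. [r1c9∈{8}] only 8 remains possible at r1c9. So r1c9=8.
Step 7. [r6c7∈{1,2,3,6,8,9}] across row 6, 8 lands solely at r6c7. So r6c7=8.
Step 8. [r5c4∈{1,2,6}] r5c4 is the only open cell in col 4 admitting 2 ⇒ r5c4=2.
Step 9. [r8c4∈{1,6,9}] r8c4 is the only open cell in col 4 admitting 6. So r8c4=6.
Step 10. [r9c4∈{1,9}] in col 4, 9 fits only at r9c4. So r9c4=9.
Step 11. [r8c1∈{5,9}] 5 has one home in col 1: r8c1, so r8c1=5.
Step 12. [r8c7∈{1,2,9}] r8c7 is the only open cell in row 8 admitting 9. So r8c7=9.
Step 13. [r7c7∈{1,2,3}] r7c7 is the only open cell in col 7 admitting 2. So r7c7=2.
Step 14. [r7c8∈{3}] r7c8 has the single candidate 3. So r7c8=3.
Step 15. [r7c5∈{1,4,7}] row 7 places 4 nowhere but r7c5 ⇒ r7c5=4.
Step 16. [r9c7∈{1}] r9c7 is down to just 1 ⇒ r9c7=1.
Step 17. [r5c7∈{6}] only 6 remains possible at r5c7. So r5c7=6.
Step 18. [r4c3∈{3,6,7}] row 4 places 6 nowhere but r4c3, so r4c3=6.
Step 19. [r7c3∈{7}] nothing but 7 survives at r7c3 ⇒ r7c3=7.
Step 20. [r6c2∈{3,4,7}] across col 2, 7 lands solely at r6c2 ⇒ r6c2=7.
Step 21. [r7c6∈{1}] r7c6 is down to just 1 ⇒ r7c6=1.
Step 22. [r6c1∈{3}] only 3 remains possible at r6c1. So r6c1=3.
Step 23. [r3c1∈{6}] r3c1 has the single candidate 6 ⇒ r3c1=6.
Step 24. [r5c6∈{7}] nothing but 7 survives at r5c6, so r5c6=7.
Step 25. [r4c5∈{9}] r4c5 is down to just 9. So r4c5=9.
Step 26. [r2c8∈{5,6,9}] in row 2, 6 fits only at r2c8, so r2c8=6.
Step 27. [r6c8∈{2,9}] col 8 places 9 nowhere but r6c8 ⇒ r6c8=9.
Step 28. [r6c9∈{1,2}] across row 6, 2 lands solely at r6c9, so r6c9=2.
Step 29. [r3c9∈{3}] nothing but 3 survives at r3c9 ⇒ r3c9=3.
Step 30. [r2c7∈{5}] nothing but 5 survives at r2c7. So r2c7=5.
Step 31. [r2c2∈{3,8}] in row 2, 3 fits only at r2c2 ⇒ r2c2=3.
Step 32. [r9c2∈{8}] r9c2 is down to just 8 ⇒ r9c2=8.
Step 33. [r3c2∈{4}] r3c2's peers cover all but 4 ⇒ r3c2=4.
Step 34. [r1c7∈{4}] only 4 remains possible at r1c7. So r1c7=4.
Step 35. [r2c9∈{9}] nothing but 9 survives at r2c9, so r2c9=9.
Step 36. [r3c8∈{2}] r3c8 has the single candidate 2, so r3c8=2.
Step 37. [r4c8∈{5}] r4c8 has the single candidate 5. So r4c8=5.
Step 38. [r3c4∈{1}] r3c4's peers cover all but 1 ⇒ r3c4=1.
Step 39. [r2c5∈{8}] r2c5 has the single candidate 8, so r2c5=8.
Step 40. [r8c3∈{2}] r8c3 has the single candidate 2 ⇒ r8c3=2.
Step 41. [r7c2∈{6}] only 6 remains possible at r7c2 ⇒ r7c2=6.
Step 42. [r8c5∈{7}] r8c5 has the single candidate 7. So r8c5=7.
Step 43. [r9c3∈{3}] only 3 remains possible at r9c3 ⇒ r9c3=3.
Step 44. [r4c9∈{7}] only 7 remains possible at r4c9 ⇒ r4c9=7.
Step 45. [r1c2∈{5}] r1c2's peers cover all but 5. So r1c2=5.
Step 46. [r4c7∈{3}] r4c7's peers cover all but 3, so r4c7=3.
Step 47. [r3c3∈{8}] r3c3's peers cover all but 8, so r3c3=8.
Step 48. [r6c5∈{1}] r6c5's peers cover all but 1, so r6c5=1.
Step 49. [r6c3∈{4}] r6c3 has the single candidate 4 ⇒ r6c3=4.
Step 50. [r5c9∈{1}] r5c9 is down to just 1. So r5c9=1.
Step 51. [r7c1∈{9}] only 9 remains possible at r7c1. So r7c1=9.
Step 52. [r8c2∈{1}] r8c2's peers cover all but 1, so r8c2=1.
Step 53. [r6c6∈{6}] r6c6 has the single candidate 6, so r6c6=6.

Answer: 7 5 9 3 6 2 4 1 8 / 2 3 1 7 8 4 5 6 9 / 6 4 8 1 5 9 7 2 3 / 1 2 6 4 9 8 3 5 7 / 8 9 5 2 3 7 6 4 1 / 3 7 4 5 1 6 8 9 2 / 9 6 7 8 4 1 2 3 5 / 5 1 2 6 7 3 9 8 4 / 4 8 3 9 2 5 1 7 6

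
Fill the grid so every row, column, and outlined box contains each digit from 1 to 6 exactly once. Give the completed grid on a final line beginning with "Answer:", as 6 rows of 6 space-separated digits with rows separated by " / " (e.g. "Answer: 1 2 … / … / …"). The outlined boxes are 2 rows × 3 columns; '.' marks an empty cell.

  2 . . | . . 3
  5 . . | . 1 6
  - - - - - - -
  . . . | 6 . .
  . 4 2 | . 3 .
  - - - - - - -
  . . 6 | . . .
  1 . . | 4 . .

Step 1. [r5c4∈{1,2,3,5}] 3 has one home in col 4: r5c4 ⇒ r5c4=3.
Step 2. [r5c6∈{1,2,5}] 1 has one home in row 5: r5c6 ⇒ r5c6=1.
Step 3. [r4c6∈{5}] nothing but 5 survives at r4c6. So r4c6=5.
Step 4. [r6c6∈{2}] r6c6 has the single candidate 2, so r6c6=2.
Step 5. [r5c5∈{5}] r5c5 is down to just 5 ⇒ r5c5=5.
Step 6. [r2c2∈{3}] r2c2's peers cover all but 3 ⇒ r2c2=3.
Step 7. [r1c5∈{4}] only 4 remains possible at r1c5. So r1c5=4.
Step 8. [r6c3∈{3,5}] in row 6, 3 fits only at r6c3. So r6c3=3.
Step 9. [r3c3∈{1,5}] col 3 places 5 nowhere but r3c3, so r3c3=5.
Step 10. [r3c2∈{1}] r3c2 is down to just 1 ⇒ r3c2=1.
Step 11. [r1c2∈{6}] only 6 remains possible at r1c2, so r1c2=6.
Step 12. [r5c1∈{4}] nothing but 4 survives at r5c1, so r5c1=4.
Step 13. [r5c2∈{2}] r5c2 is down to just 2 ⇒ r5c2=2.
Step 14. [r3c6∈{4}] r3c6's peers cover all but 4, so r3c6=4.
Step 15. [r1c3∈{1}] r1c3 has the single candidate 1 ⇒ r1c3=1.
Step 16. [r3c1∈{3}] r3c1's peers cover all but 3 ⇒ r3c1=3.
Step 17. [r2c3∈{4}] r2c3's peers cover all but 4 ⇒ r2c3=4.
Step 18. [r1c4∈{5}] only 5 remains possible at r1c4 ⇒ r1c4=5.
Step 19. [r6c5∈{6}] r6c5 has the single candidate 6. So r6c5=6.
Step 20. [r4c1∈{6}] only 6 remains possible at r4c1. So r4c1=6.
Step 21. [r6c2∈{5}] only 5 remains possible at r6c2. So r6c2=5.
Step 22. [r2c4∈{2}] only 2 remains possible at r2c4. So r2c4=2.
Step 23. [r3c5∈{2}] r3c5's peers cover all but 2 ⇒ r3c5=2.
Step 24. [r4c4∈{1}] only 1 remains possible at r4c4. So r4c4=1.

Answer: 2 6 1 5 4 3 / 5 3 4 2 1 6 / 3 1 5 6 2 4 / 6 4 2 1 3 5 / 4 2 6 3 5 1 / 1 5 3 4 6 2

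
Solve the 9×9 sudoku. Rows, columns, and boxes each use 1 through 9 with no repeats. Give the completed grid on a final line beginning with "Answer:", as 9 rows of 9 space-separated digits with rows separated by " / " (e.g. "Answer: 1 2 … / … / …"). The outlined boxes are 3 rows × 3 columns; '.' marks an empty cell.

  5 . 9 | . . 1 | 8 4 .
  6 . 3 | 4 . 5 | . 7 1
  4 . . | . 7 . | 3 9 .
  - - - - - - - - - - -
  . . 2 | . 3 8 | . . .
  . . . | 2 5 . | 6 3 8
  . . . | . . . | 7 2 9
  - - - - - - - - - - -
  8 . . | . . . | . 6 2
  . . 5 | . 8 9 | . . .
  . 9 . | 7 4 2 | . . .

Step 1. [r8c8∈{1}] only 1 remains possible at r8c8, so r8c8=1.
Step 2. [r8c4∈{3,6}] across box 8, 6 lands solely at r8c4. So r8c4=6.
Step 3. [r6c2∈{1,3,4,5,6,8}] 5 has one home in row 6: r6c2, so r6c2=5.
Step 4. [r4c7∈{1,4,5}] in col 7, 1 fits only at r4c7 ⇒ r4c7=1.
Step 5. [r1c2∈{2,7}] in row 1, 7 fits only at r1c2, so r1c2=7.
Step 6. [r7c3∈{1,4,7}] 7 has one home in row 7: r7c3, so r7c3=7.
Step 7. [r3c2∈{1,2,8}] across row 3, 2 lands solely at r3c2 ⇒ r3c2=2.
Step 8. [r6c3∈{1,4,6,8}] across row 6, 8 lands solely at r6c3 ⇒ r6c3=8.
Step 9. [r5c3∈{1,4}] in col 3, 4 fits only at r5c3, so r5c3=4.
Step 10. [r5c2∈{1}] r5c2 has the single candidate 1, so r5c2=1.
Step 11. [r8c7∈{4}] only 4 remains possible at r8c7 ⇒ r8c7=4.
Step 12. [r8c2∈{3}] r8c2 has the single candidate 3 ⇒ r8c2=3.
Step 13. [r3c9∈{5,6}] r3c9 is the only open cell in row 3 admitting 5, so r3c9=5.
Step 14. [r7c4∈{1,3,5}] 5 has one home in col 4: r7c4. So r7c4=5.
Step 15. [r5c1∈{7,9}] row 5 places 9 nowhere but r5c1 ⇒ r5c1=9.
Step 16. [r3c6∈{6}] nothing but 6 survives at r3c6, so r3c6=6.
Step 17. [r9c1∈{1}] nothing but 1 survives at r9c1. So r9c1=1.
Step 18. [r4c8∈{5}] r4c8's peers cover all but 5 ⇒ r4c8=5.
Step 19. [r6c4∈{1}] r6c4 has the single candidate 1 ⇒ r6c4=1.
Step 20. [r2c5∈{2,9}] across row 2, 9 lands solely at r2c5. So r2c5=9.
Step 21. [r4c1∈{7}] nothing but 7 survives at r4c1 ⇒ r4c1=7.
Step 22. [r2c2∈{8}] r2c2 is down to just 8, so r2c2=8.
Step 23. [r9c9∈{3}] r9c9's peers cover all but 3 ⇒ r9c9=3.
Step 24. [r9c3∈{6}] r9c3's peers cover all but 6. So r9c3=6.
Step 25. [r4c2∈{6}] only 6 remains possible at r4c2 ⇒ r4c2=6.
Step 26. [r1c9∈{6}] nothing but 6 survives at r1c9, so r1c9=6.
Step 27. [r7c7∈{9}] only 9 remains possible at r7c7. So r7c7=9.
Step 28. [r9c7∈{5}] nothing but 5 survives at r9c7, so r9c7=5.
Step 29. [r8c1∈{2}] r8c1's peers cover all but 2 ⇒ r8c1=2.
Step 30. [r8c9∈{7}] nothing but 7 survives at r8c9 ⇒ r8c9=7.
Step 31. [r9c8∈{8}] r9c8 has the single candidate 8. So r9c8=8.
Step 32. [r3c4∈{8}] nothing but 8 survives at r3c4. So r3c4=8.
Step 33. [r7c6∈{3}] r7c6's peers cover all but 3 ⇒ r7c6=3.
Step 34. [r4c9∈{4}] nothing but 4 survives at r4c9. So r4c9=4.
Step 35. [r6c1∈{3}] r6c1 has the single candidate 3 ⇒ r6c1=3.
Step 36. [r5c6∈{7}] only 7 remains possible at r5c6. So r5c6=7.
Step 37. [r7c5∈{1}] r7c5 is down to just 1, so r7c5=1.
Step 38. [r6c5∈{6}] r6c5 is down to just 6. So r6c5=6.
Step 39. [r7c2∈{4}] r7c2 has the single candidate 4. So r7c2=4.
Step 40. [r3c3∈{1}] r3c3's peers cover all but 1. So r3c3=1.
Step 41. [r1c5∈{2}] nothing but 2 survives at r1c5, so r1c5=2.
Step 42. [r1c4∈{3}] nothing but 3 survives at r1c4, so r1c4=3.
Step 43. [r4c4∈{9}] r4c4 has the single candidate 9 ⇒ r4c4=9.
Step 44. [r2c7∈{2}] r2c7 is down to just 2, so r2c7=2.
Step 45. [r6c6∈{4}] r6c6 has the single candidate 4 ⇒ r6c6=4.

Answer: 5 7 9 3 2 1 8 4 6 / 6 8 3 4 9 5 2 7 1 / 4 2 1 8 7 6 3 9 5 / 7 6 2 9 3 8 1 5 4 / 9 1 4 2 5 7 6 3 8 / 3 5 8 1 6 4 7 2 9 / 8 4 7 5 1 3 9 6 2 / 2 3 5 6 8 9 4 1 7 / 1 9 6 7 4 2 5 8 3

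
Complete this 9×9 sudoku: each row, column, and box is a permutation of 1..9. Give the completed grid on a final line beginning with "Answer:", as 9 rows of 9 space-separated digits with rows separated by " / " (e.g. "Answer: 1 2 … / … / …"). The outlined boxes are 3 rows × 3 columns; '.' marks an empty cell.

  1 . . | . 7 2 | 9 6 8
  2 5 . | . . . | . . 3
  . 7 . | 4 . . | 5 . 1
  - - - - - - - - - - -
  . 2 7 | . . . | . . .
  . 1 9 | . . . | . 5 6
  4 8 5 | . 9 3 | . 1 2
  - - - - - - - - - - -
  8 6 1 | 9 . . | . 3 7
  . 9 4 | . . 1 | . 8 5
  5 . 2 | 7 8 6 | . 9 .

Step 1. [r4c8∈{4}] nothing but 4 survives at r4c8 ⇒ r4c8=4.
Step 2. [r4c1∈{3,6}] box 4 places 6 nowhere but r4c1, so r4c1=6.
Step 3. [r1c3∈{3}] r1c3 has the single candidate 3. So r1c3=3.
Step 4. [r5c6∈{4,7,8}] in col 6, 7 fits only at r5c6, so r5c6=7.
Step 5. [r8c4∈{2,3}] r8c4 is the only open cell in col 4 admitting 3. So r8c4=3.
Step 6. [r7c6∈{4,5}] 4 has one home in col 6: r7c6, so r7c6=4.
Step 7. [r8c5∈{2}] r8c5 has the single candidate 2. So r8c5=2.
Step 8. [r4c6∈{5,8}] 5 has one home in col 6: r4c6, so r4c6=5.
Step 9. [r2c7∈{4,7}] across row 2, 4 lands solely at r2c7 ⇒ r2c7=4.
Step 10. [r4c7∈{3,8}] in row 4, 3 fits only at r4c7. So r4c7=3.
Step 11. [r4c4∈{1,8}] r4c4 is the only open cell in row 4 admitting 8. So r4c4=8.
Step 12. [r2c6∈{8,9}] r2c6 is the only open cell in row 2 admitting 9, so r2c6=9.
Step 13. [r2c4∈{1,6}] r2c4 is the only open cell in col 4 admitting 1 ⇒ r2c4=1.
Step 14. [r2c3∈{6,8}] across row 2, 8 lands solely at r2c3, so r2c3=8.
Step 15. [r3c5∈{3,6}] across row 3, 3 lands solely at r3c5 ⇒ r3c5=3.
Step 16. [r3c3∈{6}] nothing but 6 survives at r3c3, so r3c3=6.
Step 17. [r7c5∈{5}] r7c5 is down to just 5, so r7c5=5.
Step 18. [r8c7∈{6}] only 6 remains possible at r8c7. So r8c7=6.
Step 19. [r8c1∈{7}] only 7 remains possible at r8c1, so r8c1=7.
Step 20. [r5c1∈{3}] r5c1's peers cover all but 3 ⇒ r5c1=3.
Step 21. [r2c5∈{6}] nothing but 6 survives at r2c5. So r2c5=6.
Step 22. [r9c9∈{4}] r9c9's peers cover all but 4, so r9c9=4.
Step 23. [r9c7∈{1}] r9c7's peers cover all but 1, so r9c7=1.
Step 24. [r6c4∈{6}] nothing but 6 survives at r6c4. So r6c4=6.
Step 25. [r4c5∈{1}] r4c5's peers cover all but 1 ⇒ r4c5=1.
Step 26. [r5c4∈{2}] only 2 remains possible at r5c4, so r5c4=2.
Step 27. [r2c8∈{7}] nothing but 7 survives at r2c8. So r2c8=7.
Step 28. [r1c2∈{4}] only 4 remains possible at r1c2 ⇒ r1c2=4.
Step 29. [r7c7∈{2}] r7c7 is down to just 2. So r7c7=2.
Step 30. [r3c6∈{8}] r3c6 is down to just 8 ⇒ r3c6=8.
Step 31. [r6c7∈{7}] nothing but 7 survives at r6c7. So r6c7=7.
Step 32. [r1c4∈{5}] r1c4 is down to just 5, so r1c4=5.
Step 33. [r4c9∈{9}] r4c9 has the single candidate 9. So r4c9=9.
Step 34. [r9c2∈{3}] r9c2's peers cover all but 3, so r9c2=3.
Step 35. [r3c1∈{9}] r3c1 has the single candidate 9. So r3c1=9.
Step 36. [r5c7∈{8}] nothing but 8 survives at r5c7. So r5c7=8.
Step 37. [r5c5∈{4}] nothing but 4 survives at r5c5. So r5c5=4.
Step 38. [r3c8∈{2}] r3c8 has the single candidate 2, so r3c8=2.

Answer: 1 4 3 5 7 2 9 6 8 / 2 5 8 1 6 9 4 7 3 / 9 7 6 4 3 8 5 2 1 / 6 2 7 8 1 5 3 4 9 / 3 1 9 2 4 7 8 5 6 / 4 8 5 6 9 3 7 1 2 / 8 6 1 9 5 4 2 3 7 / 7 9 4 3 2 1 6 8 5 / 5 3 2 7 8 6 1 9 4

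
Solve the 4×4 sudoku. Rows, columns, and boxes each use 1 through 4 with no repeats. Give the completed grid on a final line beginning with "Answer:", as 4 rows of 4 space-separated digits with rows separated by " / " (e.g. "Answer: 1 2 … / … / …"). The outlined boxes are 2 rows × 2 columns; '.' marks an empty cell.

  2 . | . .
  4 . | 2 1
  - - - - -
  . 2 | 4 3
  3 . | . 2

Step 1. [r1c2∈{1,3}] in row 1, 1 fits only at r1c2 ⇒ r1c2=1.
Step 2. [r1c4∈{4}] nothing but 4 survives at r1c4 ⇒ r1c4=4.
Step 3. [r4c2∈{4}] r4c2 is down to just 4, so r4c2=4.
Step 4. [r2c2∈{3}] only 3 remains possible at r2c2, so r2c2=3.
Step 5. [r4c3∈{1}] r4c3 is down to just 1. So r4c3=1.
Step 6. [r1c3∈{3}] r1c3 has the single candidate 3 ⇒ r1c3=3.
Step 7. [r3c1∈{1}] r3c1's peers cover all but 1. So r3c1=1.

Answer: 2 1 3 4 / 4 3 2 1 / 1 2 4 3 / 3 4 1 2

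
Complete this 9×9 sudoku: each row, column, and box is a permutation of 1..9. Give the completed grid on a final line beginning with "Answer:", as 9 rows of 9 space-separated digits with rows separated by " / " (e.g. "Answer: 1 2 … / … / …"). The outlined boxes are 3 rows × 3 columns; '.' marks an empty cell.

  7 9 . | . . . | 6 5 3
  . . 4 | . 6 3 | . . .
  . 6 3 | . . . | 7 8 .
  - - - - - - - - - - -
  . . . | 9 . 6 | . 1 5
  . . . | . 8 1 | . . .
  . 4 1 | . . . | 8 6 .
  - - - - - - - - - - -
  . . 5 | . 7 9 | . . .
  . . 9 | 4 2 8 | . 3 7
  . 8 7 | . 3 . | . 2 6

Step 1. [r3c9∈{1,2,4,9}] r3c9 is the only open cell in box 3 admitting 4. So r3c9=4.
Step 2. [r2c4∈{1,2,5,7,8}] row 2 places 7 nowhere but r2c4, so r2c4=7.
Step 3. [r8c2∈{1}] nothing but 1 survives at r8c2. So r8c2=1.
Step 4. [r2c1∈{1,2,5,8}] row 2 places 8 nowhere but r2c1. So r2c1=8.
Step 5. [r1c3∈{2}] r1c3 is down to just 2, so r1c3=2.
Step 6. [r6c5∈{5}] r6c5's peers cover all but 5, so r6c5=5.
Step 7. [r9c7∈{1,4,5,9}] 9 has one home in row 9: r9c7. So r9c7=9.
Step 8. [r9c4∈{1,5}] 1 has one home in row 9: r9c4. So r9c4=1.
Step 9. [r4c2∈{2,3,7}] 7 has one home in row 4: r4c2. So r4c2=7.
Step 10. [r7c8∈{4}] r7c8's peers cover all but 4, so r7c8=4.
Step 11. [r3c4∈{2,5}] col 4 places 5 nowhere but r3c4. So r3c4=5.
Step 12. [r5c1∈{2,3,5,6,9}] in col 1, 5 fits only at r5c1. So r5c1=5.
Step 13. [r5c7∈{2,3,4}] in row 5, 4 fits only at r5c7 ⇒ r5c7=4.
Step 14. [r6c1∈{2,3,9}] col 1 places 9 nowhere but r6c1 ⇒ r6c1=9.
Step 15. [r6c9∈{2}] r6c9's peers cover all but 2 ⇒ r6c9=2.
Step 16. [r4c1∈{2,3}] row 4 places 2 nowhere but r4c1. So r4c1=2.
Step 17. [r5c9∈{9}] r5c9's peers cover all but 9 ⇒ r5c9=9.
Step 18. [r2c9∈{1}] nothing but 1 survives at r2c9, so r2c9=1.
Step 19. [r7c1∈{3,6}] r7c1 is the only open cell in col 1 admitting 3 ⇒ r7c1=3.
Step 20. [r1c5∈{1,4}] across row 1, 1 lands solely at r1c5, so r1c5=1.
Step 21. [r5c2∈{3}] nothing but 3 survives at r5c2, so r5c2=3.
Step 22. [r9c6∈{5}] r9c6's peers cover all but 5. So r9c6=5.
Step 23. [r1c6∈{4}] r1c6 has the single candidate 4, so r1c6=4.
Step 24. [r8c7∈{5}] nothing but 5 survives at r8c7. So r8c7=5.
Step 25. [r2c8∈{9}] r2c8's peers cover all but 9, so r2c8=9.
Step 26. [r4c3∈{8}] r4c3's peers cover all but 8, so r4c3=8.
Step 27. [r4c5∈{4}] r4c5 is down to just 4 ⇒ r4c5=4.
Step 28. [r3c6∈{2}] r3c6 has the single candidate 2, so r3c6=2.
Step 29. [r7c4∈{6}] nothing but 6 survives at r7c4, so r7c4=6.
Step 30. [r7c7∈{1}] nothing but 1 survives at r7c7. So r7c7=1.
Step 31. [r1c4∈{8}] only 8 remains possible at r1c4 ⇒ r1c4=8.
Step 32. [r5c4∈{2}] nothing but 2 survives at r5c4. So r5c4=2.
Step 33. [r5c8∈{7}] r5c8 has the single candidate 7. So r5c8=7.
Step 34. [r7c2∈{2}] r7c2 has the single candidate 2, so r7c2=2.
Step 35. [r2c2∈{5}] nothing but 5 survives at r2c2 ⇒ r2c2=5.
Step 36. [r7c9∈{8}] only 8 remains possible at r7c9, so r7c9=8.
Step 37. [r9c1∈{4}] r9c1 is down to just 4. So r9c1=4.
Step 38. [r5c3∈{6}] nothing but 6 survives at r5c3. So r5c3=6.
Step 39. [r6c4∈{3}] r6c4 is down to just 3, so r6c4=3.
Step 40. [r3c1∈{1}] r3c1 has the single candidate 1, so r3c1=1.
Step 41. [r6c6∈{7}] r6c6 is down to just 7. So r6c6=7.
Step 42. [r3c5∈{9}] only 9 remains possible at r3c5. So r3c5=9.
Step 43. [r8c1∈{6}] only 6 remains possible at r8c1, so r8c1=6.
Step 44. [r4c7∈{3}] r4c7's peers cover all but 3 ⇒ r4c7=3.
Step 45. [r2c7∈{2}] nothing but 2 survives at r2c7. So r2c7=2.

Answer: 7 9 2 8 1 4 6 5 3 / 8 5 4 7 6 3 2 9 1 / 1 6 3 5 9 2 7 8 4 / 2 7 8 9 4 6 3 1 5 / 5 3 6 2 8 1 4 7 9 / 9 4 1 3 5 7 8 6 2 / 3 2 5 6 7 9 1 4 8 / 6 1 9 4 2 8 5 3 7 / 4 8 7 1 3 5 9 2 6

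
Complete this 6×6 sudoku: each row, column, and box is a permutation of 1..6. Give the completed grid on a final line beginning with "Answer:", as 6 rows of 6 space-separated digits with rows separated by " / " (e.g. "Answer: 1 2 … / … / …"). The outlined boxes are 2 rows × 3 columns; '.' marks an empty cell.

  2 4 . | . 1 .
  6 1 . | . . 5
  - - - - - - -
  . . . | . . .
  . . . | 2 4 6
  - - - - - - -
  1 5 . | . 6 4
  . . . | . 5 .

Step 1. [r2c3∈{3}] r2c3 has the single candidate 3 ⇒ r2c3=3.
Step 2. [r3c4∈{1,3,5}] in col 4, 5 fits only at r3c4 ⇒ r3c4=5.
Step 3. [r4c2∈{3}] r4c2's peers cover all but 3, so r4c2=3.
Step 4. [r6c6∈{1,2,3}] in col 6, 2 fits only at r6c6 ⇒ r6c6=2.
Step 5. [r5c4∈{3}] r5c4 has the single candidate 3. So r5c4=3.
Step 6. [r3c1∈{4}] r3c1 is down to just 4. So r3c1=4.
Step 7. [r6c2∈{6}] r6c2 has the single candidate 6. So r6c2=6.
Step 8. [r4c3∈{1,5}] row 4 places 1 nowhere but r4c3 ⇒ r4c3=1.
Step 9. [r3c2∈{2}] r3c2's peers cover all but 2, so r3c2=2.
Step 10. [r3c6∈{1,3}] r3c6 is the only open cell in row 3 admitting 1 ⇒ r3c6=1.
Step 11. [r5c3∈{2}] only 2 remains possible at r5c3, so r5c3=2.
Step 12. [r6c4∈{1}] only 1 remains possible at r6c4, so r6c4=1.
Step 13. [r1c6∈{3}] r1c6 is down to just 3 ⇒ r1c6=3.
Step 14. [r3c3∈{6}] r3c3's peers cover all but 6 ⇒ r3c3=6.
Step 15. [r4c1∈{5}] r4c1 is down to just 5, so r4c1=5.
Step 16. [r3c5∈{3}] nothing but 3 survives at r3c5. So r3c5=3.
Step 17. [r1c3∈{5}] only 5 remains possible at r1c3, so r1c3=5.
Step 18. [r6c3∈{4}] r6c3 has the single candidate 4. So r6c3=4.
Step 19. [r6c1∈{3}] r6c1 has the single candidate 3, so r6c1=3.
Step 20. [r2c4∈{4}] nothing but 4 survives at r2c4, so r2c4=4.
Step 21. [r1c4∈{6}] r1c4 has the single candidate 6 ⇒ r1c4=6.
Step 22. [r2c5∈{2}] r2c5's peers cover all but 2 ⇒ r2c5=2.

Answer: 2 4 5 6 1 3 / 6 1 3 4 2 5 / 4 2 6 5 3 1 / 5 3 1 2 4 6 / 1 5 2 3 6 4 / 3 6 4 1 5 2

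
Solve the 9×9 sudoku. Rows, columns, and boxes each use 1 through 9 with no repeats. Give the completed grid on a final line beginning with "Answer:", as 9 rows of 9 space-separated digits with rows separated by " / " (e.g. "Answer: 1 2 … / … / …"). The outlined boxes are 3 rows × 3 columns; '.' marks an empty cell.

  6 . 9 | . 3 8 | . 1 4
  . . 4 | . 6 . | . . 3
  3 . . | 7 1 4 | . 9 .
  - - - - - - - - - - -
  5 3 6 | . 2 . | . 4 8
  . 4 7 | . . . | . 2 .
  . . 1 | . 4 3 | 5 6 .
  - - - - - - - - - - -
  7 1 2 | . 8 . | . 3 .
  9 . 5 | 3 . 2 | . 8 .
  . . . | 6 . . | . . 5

Step 1. [r9c7∈{1,2,4,7,9}] across row 9, 2 lands solely at r9c7 ⇒ r9c7=2.
Step 2. [r9c2∈{8}] r9c2 is down to just 8, so r9c2=8.
Step 3. [r1c7∈{7}] nothing but 7 survives at r1c7 ⇒ r1c7=7.
Step 4. [r9c6∈{1,7,9}] across row 9, 1 lands solely at r9c6 ⇒ r9c6=1.
Step 5. [r9c5∈{7,9}] in row 9, 9 fits only at r9c5, so r9c5=9.
Step 6. [r7c6∈{5}] only 5 remains possible at r7c6. So r7c6=5.
Step 7. [r8c7∈{1,4,6}] 4 has one home in row 8: r8c7, so r8c7=4.
Step 8. [r6c2∈{2,9}] across col 2, 9 lands solely at r6c2, so r6c2=9.
Step 9. [r2c6∈{9}] r2c6 has the single candidate 9 ⇒ r2c6=9.
Step 10. [r3c2∈{2,5}] across row 3, 5 lands solely at r3c2. So r3c2=5.
Step 11. [r8c9∈{1,6,7}] across row 8, 1 lands solely at r8c9. So r8c9=1.
Step 12. [r5c9∈{9}] only 9 remains possible at r5c9, so r5c9=9.
Step 13. [r1c4∈{2,5}] across row 1, 5 lands solely at r1c4. So r1c4=5.
Step 14. [r5c1∈{8}] r5c1 has the single candidate 8, so r5c1=8.
Step 15. [r2c4∈{2}] only 2 remains possible at r2c4 ⇒ r2c4=2.
Step 16. [r4c7∈{1}] only 1 remains possible at r4c7 ⇒ r4c7=1.
Step 17. [r7c9∈{6}] only 6 remains possible at r7c9, so r7c9=6.
Step 18. [r3c7∈{6,8}] in row 3, 6 fits only at r3c7 ⇒ r3c7=6.
Step 19. [r5c5∈{5}] r5c5's peers cover all but 5. So r5c5=5.
Step 20. [r4c4∈{9}] only 9 remains possible at r4c4 ⇒ r4c4=9.
Step 21. [r4c6∈{7}] r4c6 has the single candidate 7, so r4c6=7.
Step 22. [r6c4∈{8}] r6c4's peers cover all but 8. So r6c4=8.
Step 23. [r2c1∈{1}] r2c1 is down to just 1, so r2c1=1.
Step 24. [r5c7∈{3}] nothing but 3 survives at r5c7, so r5c7=3.
Step 25. [r5c4∈{1}] r5c4 is down to just 1. So r5c4=1.
Step 26. [r6c1∈{2}] r6c1 has the single candidate 2 ⇒ r6c1=2.
Step 27. [r8c5∈{7}] nothing but 7 survives at r8c5, so r8c5=7.
Step 28. [r1c2∈{2}] r1c2 has the single candidate 2 ⇒ r1c2=2.
Step 29. [r2c7∈{8}] r2c7's peers cover all but 8, so r2c7=8.
Step 30. [r9c8∈{7}] only 7 remains possible at r9c8. So r9c8=7.
Step 31. [r9c1∈{4}] r9c1's peers cover all but 4. So r9c1=4.
Step 32. [r3c9∈{2}] r3c9's peers cover all but 2, so r3c9=2.
Step 33. [r7c7∈{9}] r7c7's peers cover all but 9. So r7c7=9.
Step 34. [r2c8∈{5}] r2c8's peers cover all but 5. So r2c8=5.
Step 35. [r8c2∈{6}] nothing but 6 survives at r8c2 ⇒ r8c2=6.
Step 36. [r9c3∈{3}] r9c3 has the single candidate 3 ⇒ r9c3=3.
Step 37. [r5c6∈{6}] r5c6's peers cover all but 6. So r5c6=6.
Step 38. [r3c3∈{8}] r3c3's peers cover all but 8, so r3c3=8.
Step 39. [r6c9∈{7}] only 7 remains possible at r6c9 ⇒ r6c9=7.
Step 40. [r2c2∈{7}] only 7 remains possible at r2c2. So r2c2=7.
Step 41. [r7c4∈{4}] nothing but 4 survives at r7c4 ⇒ r7c4=4.

Answer: 6 2 9 5 3 8 7 1 4 / 1 7 4 2 6 9 8 5 3 / 3 5 8 7 1 4 6 9 2 / 5 3 6 9 2 7 1 4 8 / 8 4 7 1 5 6 3 2 9 / 2 9 1 8 4 3 5 6 7 / 7 1 2 4 8 5 9 3 6 / 9 6 5 3 7 2 4 8 1 / 4 8 3 6 9 1 2 7 5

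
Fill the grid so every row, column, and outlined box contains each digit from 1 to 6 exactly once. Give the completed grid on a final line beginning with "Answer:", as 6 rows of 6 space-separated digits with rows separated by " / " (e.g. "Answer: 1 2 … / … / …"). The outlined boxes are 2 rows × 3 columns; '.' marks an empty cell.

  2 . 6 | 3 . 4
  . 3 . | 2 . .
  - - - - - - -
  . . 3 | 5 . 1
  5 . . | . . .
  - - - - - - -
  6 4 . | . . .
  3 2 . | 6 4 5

Step 1. [r2c1∈{1,4}] in col 1, 1 fits only at r2c1, so r2c1=1.
Step 2. [r3c5∈{2,6}] across row 3, 2 lands solely at r3c5 ⇒ r3c5=2.
Step 3. [r1c2∈{5}] r1c2 is down to just 5, so r1c2=5.
Step 4. [r2c6∈{6}] r2c6 is down to just 6 ⇒ r2c6=6.
Step 5. [r4c5∈{3,6}] across col 5, 6 lands solely at r4c5, so r4c5=6.
Step 6. [r5c5∈{1,3}] r5c5 is the only open cell in col 5 admitting 3. So r5c5=3.
Step 7. [r6c3∈{1}] nothing but 1 survives at r6c3. So r6c3=1.
Step 8. [r4c3∈{2,4}] 2 has one home in row 4: r4c3 ⇒ r4c3=2.
Step 9. [r4c6∈{3}] nothing but 3 survives at r4c6 ⇒ r4c6=3.
Step 10. [r4c4∈{4}] nothing but 4 survives at r4c4. So r4c4=4.
Step 11. [r4c2∈{1}] r4c2's peers cover all but 1 ⇒ r4c2=1.
Step 12. [r3c1∈{4}] r3c1 is down to just 4, so r3c1=4.
Step 13. [r2c3∈{4}] r2c3's peers cover all but 4 ⇒ r2c3=4.
Step 14. [r3c2∈{6}] r3c2 is down to just 6, so r3c2=6.
Step 15. [r1c5∈{1}] r1c5 has the single candidate 1 ⇒ r1c5=1.
Step 16. [r5c3∈{5}] nothing but 5 survives at r5c3. So r5c3=5.
Step 17. [r2c5∈{5}] r2c5's peers cover all but 5 ⇒ r2c5=5.
Step 18. [r5c6∈{2}] r5c6 has the single candidate 2, so r5c6=2.
Step 19. [r5c4∈{1}] r5c4's peers cover all but 1. So r5c4=1.

Answer: 2 5 6 3 1 4 / 1 3 4 2 5 6 / 4 6 3 5 2 1 / 5 1 2 4 6 3 / 6 4 5 1 3 2 / 3 2 1 6 4 5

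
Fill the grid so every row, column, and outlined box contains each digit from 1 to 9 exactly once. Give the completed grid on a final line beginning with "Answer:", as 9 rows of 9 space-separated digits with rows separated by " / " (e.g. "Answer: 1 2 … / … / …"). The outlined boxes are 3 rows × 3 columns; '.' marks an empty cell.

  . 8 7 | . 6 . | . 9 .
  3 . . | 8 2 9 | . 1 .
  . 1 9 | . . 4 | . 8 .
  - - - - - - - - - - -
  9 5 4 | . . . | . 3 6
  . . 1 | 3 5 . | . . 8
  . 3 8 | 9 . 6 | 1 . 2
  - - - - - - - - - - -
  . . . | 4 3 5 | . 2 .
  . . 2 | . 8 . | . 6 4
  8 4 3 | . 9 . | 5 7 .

Step 1. [r4c7∈{7}] only 7 remains possible at r4c7, so r4c7=7.
Step 2. [r6c1∈{7}] nothing but 7 survives at r6c1. So r6c1=7.
Step 3. [r2c2∈{6}] r2c2 is down to just 6. So r2c2=6.
Step 4. [r7c9∈{1,9}] 9 has one home in col 9: r7c9. So r7c9=9.
Step 5. [r1c1∈{2,4,5}] in col 1, 4 fits only at r1c1, so r1c1=4.
Step 6. [r1c6∈{1,3}] col 6 places 3 nowhere but r1c6 ⇒ r1c6=3.
Step 7. [r1c4∈{1,5}] r1c4 is the only open cell in row 1 admitting 1. So r1c4=1.
Step 8. [r3c1∈{2,5}] in box 1, 2 fits only at r3c1, so r3c1=2.
Step 9. [r8c4∈{7}] only 7 remains possible at r8c4, so r8c4=7.
Step 10. [r3c9∈{3,5,7}] col 9 places 3 nowhere but r3c9, so r3c9=3.
Step 11. [r4c4∈{2}] r4c4's peers cover all but 2. So r4c4=2.
Step 12. [r8c6∈{1}] only 1 remains possible at r8c6, so r8c6=1.
Step 13. [r5c8∈{4}] r5c8 has the single candidate 4, so r5c8=4.
Step 14. [r5c1∈{6}] r5c1 is down to just 6 ⇒ r5c1=6.
Step 15. [r1c9∈{5}] r1c9's peers cover all but 5, so r1c9=5.
Step 16. [r2c3∈{5}] r2c3 is down to just 5 ⇒ r2c3=5.
Step 17. [r5c6∈{7}] r5c6 is down to just 7 ⇒ r5c6=7.
Step 18. [r9c4∈{6}] only 6 remains possible at r9c4 ⇒ r9c4=6.
Step 19. [r2c7∈{4}] r2c7's peers cover all but 4 ⇒ r2c7=4.
Step 20. [r6c8∈{5}] r6c8 has the single candidate 5 ⇒ r6c8=5.
Step 21. [r3c5∈{7}] r3c5 has the single candidate 7, so r3c5=7.
Step 22. [r5c2∈{2}] r5c2's peers cover all but 2, so r5c2=2.
Step 23. [r8c2∈{9}] r8c2 has the single candidate 9 ⇒ r8c2=9.
Step 24. [r1c7∈{2}] r1c7's peers cover all but 2. So r1c7=2.
Step 25. [r7c1∈{1}] only 1 remains possible at r7c1, so r7c1=1.
Step 26. [r7c3∈{6}] nothing but 6 survives at r7c3, so r7c3=6.
Step 27. [r4c6∈{8}] only 8 remains possible at r4c6, so r4c6=8.
Step 28. [r9c6∈{2}] r9c6 is down to just 2. So r9c6=2.
Step 29. [r5c7∈{9}] only 9 remains possible at r5c7 ⇒ r5c7=9.
Step 30. [r7c7∈{8}] only 8 remains possible at r7c7 ⇒ r7c7=8.
Step 31. [r3c4∈{5}] r3c4 is down to just 5. So r3c4=5.
Step 32. [r6c5∈{4}] nothing but 4 survives at r6c5. So r6c5=4.
Step 33. [r8c1∈{5}] nothing but 5 survives at r8c1 ⇒ r8c1=5.
Step 34. [r7c2∈{7}] r7c2's peers cover all but 7. So r7c2=7.
Step 35. [r8c7∈{3}] r8c7 is down to just 3. So r8c7=3.
Step 36. [r2c9∈{7}] r2c9 has the single candidate 7. So r2c9=7.
Step 37. [r4c5∈{1}] r4c5 has the single candidate 1 ⇒ r4c5=1.
Step 38. [r9c9∈{1}] r9c9 is down to just 1, so r9c9=1.
Step 39. [r3c7∈{6}] only 6 remains possible at r3c7, so r3c7=6.

Answer: 4 8 7 1 6 3 2 9 5 / 3 6 5 8 2 9 4 1 7 / 2 1 9 5 7 4 6 8 3 / 9 5 4 2 1 8 7 3 6 / 6 2 1 3 5 7 9 4 8 / 7 3 8 9 4 6 1 5 2 / 1 7 6 4 3 5 8 2 9 / 5 9 2 7 8 1 3 6 4 / 8 4 3 6 9 2 5 7 1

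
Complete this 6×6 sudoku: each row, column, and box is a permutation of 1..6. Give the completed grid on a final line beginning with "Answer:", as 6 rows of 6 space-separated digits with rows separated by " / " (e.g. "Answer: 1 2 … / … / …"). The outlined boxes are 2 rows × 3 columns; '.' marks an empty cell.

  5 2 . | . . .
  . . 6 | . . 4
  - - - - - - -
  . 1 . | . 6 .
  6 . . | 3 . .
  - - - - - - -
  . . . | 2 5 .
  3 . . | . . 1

Step 1. [r1c3∈{1,3,4}] r1c3 is the only open cell in row 1 admitting 4, so r1c3=4.
Step 2. [r4c5∈{1,2,4}] 1 has one home in row 4: r4c5 ⇒ r4c5=1.
Step 3. [r3c1∈{2,4}] r3c1 is the only open cell in col 1 admitting 2. So r3c1=2.
Step 4. [r4c3∈{5}] r4c3 has the single candidate 5. So r4c3=5.
Step 5. [r5c1∈{1,4}] r5c1 is the only open cell in col 1 admitting 4. So r5c1=4.
Step 6. [r1c5∈{3}] r1c5's peers cover all but 3 ⇒ r1c5=3.
Step 7. [r1c4∈{1,6}] across row 1, 1 lands solely at r1c4, so r1c4=1.
Step 8. [r6c4∈{4,6}] col 4 places 6 nowhere but r6c4, so r6c4=6.
Step 9. [r2c4∈{5}] r2c4 has the single candidate 5. So r2c4=5.
Step 10. [r1c6∈{6}] r1c6's peers cover all but 6 ⇒ r1c6=6.
Step 11. [r2c1∈{1}] nothing but 1 survives at r2c1. So r2c1=1.
Step 12. [r6c3∈{2}] r6c3's peers cover all but 2 ⇒ r6c3=2.
Step 13. [r4c2∈{4}] r4c2's peers cover all but 4. So r4c2=4.
Step 14. [r3c6∈{5}] r3c6 has the single candidate 5 ⇒ r3c6=5.
Step 15. [r6c5∈{4}] r6c5 has the single candidate 4 ⇒ r6c5=4.
Step 16. [r2c5∈{2}] r2c5 is down to just 2, so r2c5=2.
Step 17. [r5c6∈{3}] r5c6's peers cover all but 3 ⇒ r5c6=3.
Step 18. [r4c6∈{2}] nothing but 2 survives at r4c6. So r4c6=2.
Step 19. [r5c2∈{6}] only 6 remains possible at r5c2 ⇒ r5c2=6.
Step 20. [r2c2∈{3}] r2c2 has the single candidate 3. So r2c2=3.
Step 21. [r6c2∈{5}] r6c2's peers cover all but 5, so r6c2=5.
Step 22. [r5c3∈{1}] only 1 remains possible at r5c3 ⇒ r5c3=1.
Step 23. [r3c3∈{3}] r3c3 has the single candidate 3. So r3c3=3.
Step 24. [r3c4∈{4}] only 4 remains possible at r3c4. So r3c4=4.

Answer: 5 2 4 1 3 6 / 1 3 6 5 2 4 / 2 1 3 4 6 5 / 6 4 5 3 1 2 / 4 6 1 2 5 3 / 3 5 2 6 4 1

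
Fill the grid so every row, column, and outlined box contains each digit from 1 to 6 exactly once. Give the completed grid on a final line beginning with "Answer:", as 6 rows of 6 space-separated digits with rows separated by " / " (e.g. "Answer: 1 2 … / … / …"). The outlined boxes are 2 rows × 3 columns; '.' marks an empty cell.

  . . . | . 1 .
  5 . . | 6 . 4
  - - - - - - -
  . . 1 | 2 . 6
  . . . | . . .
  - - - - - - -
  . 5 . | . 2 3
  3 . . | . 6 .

Step 1. [r4c3∈{2,3,4,5,6}] 5 has one home in col 3: r4c3, so r4c3=5.
Step 2. [r3c1∈{4}] only 4 remains possible at r3c1, so r3c1=4.
Step 3. [r2c5∈{3}] only 3 remains possible at r2c5. So r2c5=3.
Step 4. [r2c3∈{2}] r2c3 has the single candidate 2 ⇒ r2c3=2.
Step 5. [r6c3∈{4}] only 4 remains possible at r6c3. So r6c3=4.
Step 6. [r1c1∈{6}] r1c1 has the single candidate 6. So r1c1=6.
Step 7. [r4c4∈{1,3,4}] in col 4, 3 fits only at r4c4. So r4c4=3.
Step 8. [r6c2∈{1,2}] across row 6, 2 lands solely at r6c2 ⇒ r6c2=2.
Step 9. [r1c4∈{5}] r1c4 has the single candidate 5 ⇒ r1c4=5.
Step 10. [r6c4∈{1}] r6c4 has the single candidate 1 ⇒ r6c4=1.
Step 11. [r3c2∈{3}] only 3 remains possible at r3c2 ⇒ r3c2=3.
Step 12. [r4c1∈{2}] r4c1 has the single candidate 2, so r4c1=2.
Step 13. [r1c6∈{2}] r1c6 has the single candidate 2, so r1c6=2.
Step 14. [r4c5∈{4}] nothing but 4 survives at r4c5 ⇒ r4c5=4.
Step 15. [r5c1∈{1}] r5c1 is down to just 1, so r5c1=1.
Step 16. [r5c4∈{4}] only 4 remains possible at r5c4 ⇒ r5c4=4.
Step 17. [r5c3∈{6}] r5c3's peers cover all but 6. So r5c3=6.
Step 18. [r4c6∈{1}] r4c6 is down to just 1 ⇒ r4c6=1.
Step 19. [r1c2∈{4}] only 4 remains possible at r1c2 ⇒ r1c2=4.
Step 20. [r1c3∈{3}] r1c3 has the single candidate 3, so r1c3=3.
Step 21. [r2c2∈{1}] nothing but 1 survives at r2c2. So r2c2=1.
Step 22. [r4c2∈{6}] r4c2's peers cover all but 6, so r4c2=6.
Step 23. [r3c5∈{5}] nothing but 5 survives at r3c5 ⇒ r3c5=5.
Step 24. [r6c6∈{5}] r6c6's peers cover all but 5, so r6c6=5.

Answer: 6 4 3 5 1 2 / 5 1 2 6 3 4 / 4 3 1 2 5 6 / 2 6 5 3 4 1 / 1 5 6 4 2 3 / 3 2 4 1 6 5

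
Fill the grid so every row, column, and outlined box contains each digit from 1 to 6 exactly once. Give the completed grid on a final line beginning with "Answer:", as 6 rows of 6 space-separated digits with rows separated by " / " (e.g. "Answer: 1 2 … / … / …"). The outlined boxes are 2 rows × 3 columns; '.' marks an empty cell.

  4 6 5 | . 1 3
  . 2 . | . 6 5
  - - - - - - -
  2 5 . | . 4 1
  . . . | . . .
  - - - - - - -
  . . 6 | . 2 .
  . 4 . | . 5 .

Step 1. [r3c3∈{3}] r3c3 is down to just 3, so r3c3=3.
Step 2. [r5c2∈{1,3}] r5c2 is the only open cell in col 2 admitting 3, so r5c2=3.
Step 3. [r6c1∈{1}] r6c1 has the single candidate 1, so r6c1=1.
Step 4. [r4c4∈{2,3,5,6}] in row 4, 5 fits only at r4c4. So r4c4=5.
Step 5. [r6c6∈{6}] nothing but 6 survives at r6c6. So r6c6=6.
Step 6. [r2c3∈{1}] nothing but 1 survives at r2c3. So r2c3=1.
Step 7. [r2c4∈{4}] r2c4 has the single candidate 4 ⇒ r2c4=4.
Step 8. [r4c6∈{2}] r4c6 is down to just 2 ⇒ r4c6=2.
Step 9. [r2c1∈{3}] only 3 remains possible at r2c1, so r2c1=3.
Step 10. [r4c3∈{4}] r4c3 has the single candidate 4 ⇒ r4c3=4.
Step 11. [r5c4∈{1}] r5c4 has the single candidate 1, so r5c4=1.
Step 12. [r4c1∈{6}] only 6 remains possible at r4c1, so r4c1=6.
Step 13. [r5c1∈{5}] only 5 remains possible at r5c1 ⇒ r5c1=5.
Step 14. [r6c4∈{3}] r6c4 is down to just 3 ⇒ r6c4=3.
Step 15. [r5c6∈{4}] r5c6 has the single candidate 4, so r5c6=4.
Step 16. [r6c3∈{2}] r6c3 is down to just 2, so r6c3=2.
Step 17. [r1c4∈{2}] r1c4's peers cover all but 2 ⇒ r1c4=2.
Step 18. [r3c4∈{6}] r3c4's peers cover all but 6 ⇒ r3c4=6.
Step 19. [r4c5∈{3}] nothing but 3 survives at r4c5 ⇒ r4c5=3.
Step 20. [r4c2∈{1}] only 1 remains possible at r4c2 ⇒ r4c2=1.

Answer: 4 6 5 2 1 3 / 3 2 1 4 6 5 / 2 5 3 6 4 1 / 6 1 4 5 3 2 / 5 3 6 1 2 4 / 1 4 2 3 5 6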